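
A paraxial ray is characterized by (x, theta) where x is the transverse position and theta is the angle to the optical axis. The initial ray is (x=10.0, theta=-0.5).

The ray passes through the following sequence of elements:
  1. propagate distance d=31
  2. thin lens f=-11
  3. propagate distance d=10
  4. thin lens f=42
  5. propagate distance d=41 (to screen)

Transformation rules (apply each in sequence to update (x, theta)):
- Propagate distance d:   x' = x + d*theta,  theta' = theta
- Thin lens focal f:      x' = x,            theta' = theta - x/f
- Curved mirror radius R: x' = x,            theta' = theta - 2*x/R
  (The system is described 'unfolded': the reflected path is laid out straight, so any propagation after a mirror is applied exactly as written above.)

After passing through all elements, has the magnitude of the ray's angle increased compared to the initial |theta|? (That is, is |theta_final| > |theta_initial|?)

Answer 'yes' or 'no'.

Answer: yes

Derivation:
Initial: x=10.0000 theta=-0.5000
After 1 (propagate distance d=31): x=-5.5000 theta=-0.5000
After 2 (thin lens f=-11): x=-5.5000 theta=-1.0000
After 3 (propagate distance d=10): x=-15.5000 theta=-1.0000
After 4 (thin lens f=42): x=-15.5000 theta=-53/84 (≈-0.6310)
After 5 (propagate distance d=41 (to screen)): x=-3475/84 (≈-41.3690) theta=-53/84 (≈-0.6310)
|theta_initial|=0.5000 |theta_final|=53/84 (≈0.6310) -> increased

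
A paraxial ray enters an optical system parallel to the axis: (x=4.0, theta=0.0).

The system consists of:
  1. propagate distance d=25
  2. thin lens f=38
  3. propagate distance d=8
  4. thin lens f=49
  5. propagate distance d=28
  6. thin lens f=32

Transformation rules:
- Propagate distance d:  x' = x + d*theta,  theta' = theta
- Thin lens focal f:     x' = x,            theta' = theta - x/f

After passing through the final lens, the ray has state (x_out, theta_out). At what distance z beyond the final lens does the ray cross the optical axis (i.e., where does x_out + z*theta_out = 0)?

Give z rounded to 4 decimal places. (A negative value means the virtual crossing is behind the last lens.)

Answer: -13.2945

Derivation:
Initial: x=4.0000 theta=0.0000
After 1 (propagate distance d=25): x=4.0000 theta=0.0000
After 2 (thin lens f=38): x=4.0000 theta=-2/19 (≈-0.1053)
After 3 (propagate distance d=8): x=60/19 (≈3.1579) theta=-2/19 (≈-0.1053)
After 4 (thin lens f=49): x=60/19 (≈3.1579) theta=-158/931 (≈-0.1697)
After 5 (propagate distance d=28): x=-212/133 (≈-1.5940) theta=-158/931 (≈-0.1697)
After 6 (thin lens f=32): x=-212/133 (≈-1.5940) theta=-47/392 (≈-0.1199)
z_focus = -x_out/theta_out = -(-212/133)/(-47/392) = -11872/893 ≈ -13.2945
Rounded to 4 decimal places: z = -13.2945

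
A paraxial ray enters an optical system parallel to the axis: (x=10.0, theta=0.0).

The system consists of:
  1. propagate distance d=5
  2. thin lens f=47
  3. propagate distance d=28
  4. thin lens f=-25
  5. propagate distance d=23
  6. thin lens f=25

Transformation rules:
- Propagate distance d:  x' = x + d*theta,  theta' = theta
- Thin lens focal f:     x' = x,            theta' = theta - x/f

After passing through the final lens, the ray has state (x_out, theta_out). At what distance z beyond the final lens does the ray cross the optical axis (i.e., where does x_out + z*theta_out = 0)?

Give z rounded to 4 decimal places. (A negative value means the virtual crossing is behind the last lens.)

Answer: 17.2998

Derivation:
Initial: x=10.0000 theta=0.0000
After 1 (propagate distance d=5): x=10.0000 theta=0.0000
After 2 (thin lens f=47): x=10.0000 theta=-10/47 (≈-0.2128)
After 3 (propagate distance d=28): x=190/47 (≈4.0426) theta=-10/47 (≈-0.2128)
After 4 (thin lens f=-25): x=190/47 (≈4.0426) theta=-12/235 (≈-0.0511)
After 5 (propagate distance d=23): x=674/235 (≈2.8681) theta=-12/235 (≈-0.0511)
After 6 (thin lens f=25): x=674/235 (≈2.8681) theta=-974/5875 (≈-0.1658)
z_focus = -x_out/theta_out = -(674/235)/(-974/5875) = 8425/487 ≈ 17.2998
Rounded to 4 decimal places: z = 17.2998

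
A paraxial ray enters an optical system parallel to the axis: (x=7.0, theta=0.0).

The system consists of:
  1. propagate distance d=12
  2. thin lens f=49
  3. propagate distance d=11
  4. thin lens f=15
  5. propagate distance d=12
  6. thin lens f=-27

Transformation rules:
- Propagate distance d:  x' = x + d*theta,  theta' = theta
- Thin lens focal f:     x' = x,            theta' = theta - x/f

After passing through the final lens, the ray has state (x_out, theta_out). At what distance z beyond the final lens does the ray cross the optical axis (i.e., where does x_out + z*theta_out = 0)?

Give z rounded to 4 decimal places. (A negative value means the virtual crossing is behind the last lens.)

Initial: x=7.0000 theta=0.0000
After 1 (propagate distance d=12): x=7.0000 theta=0.0000
After 2 (thin lens f=49): x=7.0000 theta=-1/7 (≈-0.1429)
After 3 (propagate distance d=11): x=38/7 (≈5.4286) theta=-1/7 (≈-0.1429)
After 4 (thin lens f=15): x=38/7 (≈5.4286) theta=-53/105 (≈-0.5048)
After 5 (propagate distance d=12): x=-22/35 (≈-0.6286) theta=-53/105 (≈-0.5048)
After 6 (thin lens f=-27): x=-22/35 (≈-0.6286) theta=-499/945 (≈-0.5280)
z_focus = -x_out/theta_out = -(-22/35)/(-499/945) = -594/499 ≈ -1.1904
Rounded to 4 decimal places: z = -1.1904

Answer: -1.1904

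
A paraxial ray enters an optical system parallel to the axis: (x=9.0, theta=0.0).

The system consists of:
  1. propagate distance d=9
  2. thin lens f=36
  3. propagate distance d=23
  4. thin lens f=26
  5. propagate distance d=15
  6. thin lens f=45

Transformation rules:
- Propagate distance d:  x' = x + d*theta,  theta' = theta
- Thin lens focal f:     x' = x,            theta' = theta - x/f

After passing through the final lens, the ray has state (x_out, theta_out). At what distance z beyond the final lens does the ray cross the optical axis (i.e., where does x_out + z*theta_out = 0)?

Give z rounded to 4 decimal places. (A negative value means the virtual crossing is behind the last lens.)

Answer: -7.3707

Derivation:
Initial: x=9.0000 theta=0.0000
After 1 (propagate distance d=9): x=9.0000 theta=0.0000
After 2 (thin lens f=36): x=9.0000 theta=-0.2500
After 3 (propagate distance d=23): x=3.2500 theta=-0.2500
After 4 (thin lens f=26): x=3.2500 theta=-0.3750
After 5 (propagate distance d=15): x=-2.3750 theta=-0.3750
After 6 (thin lens f=45): x=-2.3750 theta=-29/90 (≈-0.3222)
z_focus = -x_out/theta_out = -(-2.3750)/(-29/90) = -855/116 ≈ -7.3707
Rounded to 4 decimal places: z = -7.3707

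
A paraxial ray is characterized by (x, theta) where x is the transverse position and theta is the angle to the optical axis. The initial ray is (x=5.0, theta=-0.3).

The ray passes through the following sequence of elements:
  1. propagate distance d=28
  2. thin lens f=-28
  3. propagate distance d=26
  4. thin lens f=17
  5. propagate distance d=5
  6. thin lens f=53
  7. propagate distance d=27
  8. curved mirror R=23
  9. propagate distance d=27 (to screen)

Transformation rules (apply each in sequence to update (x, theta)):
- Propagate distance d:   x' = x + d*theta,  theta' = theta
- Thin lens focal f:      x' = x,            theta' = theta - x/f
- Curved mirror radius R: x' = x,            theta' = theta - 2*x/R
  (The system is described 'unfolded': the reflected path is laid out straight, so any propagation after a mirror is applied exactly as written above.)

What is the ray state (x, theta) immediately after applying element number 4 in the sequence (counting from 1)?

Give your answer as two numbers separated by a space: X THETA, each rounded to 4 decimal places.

Initial: x=5.0000 theta=-0.3000
After 1 (propagate distance d=28): x=-3.4000 theta=-0.3000
After 2 (thin lens f=-28): x=-3.4000 theta=-59/140 (≈-0.4214)
After 3 (propagate distance d=26): x=-201/14 (≈-14.3571) theta=-59/140 (≈-0.4214)
After 4 (thin lens f=17): x=-201/14 (≈-14.3571) theta=1007/2380 (≈0.4231)
Rounded to 4 decimal places: x = -14.3571, theta = 0.4231

Answer: -14.3571 0.4231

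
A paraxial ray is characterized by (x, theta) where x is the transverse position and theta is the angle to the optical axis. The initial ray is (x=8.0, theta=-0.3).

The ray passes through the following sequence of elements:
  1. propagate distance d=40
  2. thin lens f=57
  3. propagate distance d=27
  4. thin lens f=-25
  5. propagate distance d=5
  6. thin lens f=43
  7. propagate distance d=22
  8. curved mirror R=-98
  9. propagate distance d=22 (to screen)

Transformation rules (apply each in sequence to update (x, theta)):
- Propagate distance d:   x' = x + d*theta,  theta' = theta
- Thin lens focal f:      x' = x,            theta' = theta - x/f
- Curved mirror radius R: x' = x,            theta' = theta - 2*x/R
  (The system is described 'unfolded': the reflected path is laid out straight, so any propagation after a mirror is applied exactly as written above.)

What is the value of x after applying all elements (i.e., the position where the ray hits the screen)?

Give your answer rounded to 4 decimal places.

Answer: -37.0015

Derivation:
Initial: x=8.0000 theta=-0.3000
After 1 (propagate distance d=40): x=-4.0000 theta=-0.3000
After 2 (thin lens f=57): x=-4.0000 theta=-131/570 (≈-0.2298)
After 3 (propagate distance d=27): x=-1939/190 (≈-10.2053) theta=-131/570 (≈-0.2298)
After 4 (thin lens f=-25): x=-1939/190 (≈-10.2053) theta=-4546/7125 (≈-0.6380)
After 5 (propagate distance d=5): x=-38177/2850 (≈-13.3954) theta=-4546/7125 (≈-0.6380)
After 6 (thin lens f=43): x=-38177/2850 (≈-13.3954) theta=-200071/612750 (≈-0.3265)
After 7 (propagate distance d=22): x=-12609617/612750 (≈-20.5787) theta=-200071/612750 (≈-0.3265)
After 8 (curved mirror R=-98): x=-12609617/612750 (≈-20.5787) theta=-3735516/5004125 (≈-0.7465)
After 9 (propagate distance d=22 (to screen)): x=-222191869/6004950 (≈-37.0015) theta=-3735516/5004125 (≈-0.7465)
Rounded to 4 decimal places: x = -37.0015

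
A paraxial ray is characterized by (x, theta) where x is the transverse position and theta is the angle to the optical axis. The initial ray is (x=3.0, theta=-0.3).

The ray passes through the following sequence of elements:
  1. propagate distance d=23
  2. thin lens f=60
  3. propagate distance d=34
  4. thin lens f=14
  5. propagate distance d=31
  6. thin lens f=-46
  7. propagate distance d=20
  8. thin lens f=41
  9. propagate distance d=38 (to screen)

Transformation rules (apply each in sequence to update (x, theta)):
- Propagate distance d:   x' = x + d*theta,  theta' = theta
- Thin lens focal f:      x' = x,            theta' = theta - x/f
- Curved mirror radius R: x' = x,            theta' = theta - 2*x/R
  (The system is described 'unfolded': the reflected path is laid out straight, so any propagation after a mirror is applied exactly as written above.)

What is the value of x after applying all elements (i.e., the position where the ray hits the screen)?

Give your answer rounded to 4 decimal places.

Initial: x=3.0000 theta=-0.3000
After 1 (propagate distance d=23): x=-3.9000 theta=-0.3000
After 2 (thin lens f=60): x=-3.9000 theta=-0.2350
After 3 (propagate distance d=34): x=-11.8900 theta=-0.2350
After 4 (thin lens f=14): x=-11.8900 theta=43/70 (≈0.6143)
After 5 (propagate distance d=31): x=5007/700 (≈7.1529) theta=43/70 (≈0.6143)
After 6 (thin lens f=-46): x=5007/700 (≈7.1529) theta=3541/4600 (≈0.7698)
After 7 (propagate distance d=20): x=363031/16100 (≈22.5485) theta=3541/4600 (≈0.7698)
After 8 (thin lens f=41): x=363031/16100 (≈22.5485) theta=58041/264040 (≈0.2198)
After 9 (propagate distance d=38 (to screen)): x=10199083/330050 (≈30.9016) theta=58041/264040 (≈0.2198)
Rounded to 4 decimal places: x = 30.9016

Answer: 30.9016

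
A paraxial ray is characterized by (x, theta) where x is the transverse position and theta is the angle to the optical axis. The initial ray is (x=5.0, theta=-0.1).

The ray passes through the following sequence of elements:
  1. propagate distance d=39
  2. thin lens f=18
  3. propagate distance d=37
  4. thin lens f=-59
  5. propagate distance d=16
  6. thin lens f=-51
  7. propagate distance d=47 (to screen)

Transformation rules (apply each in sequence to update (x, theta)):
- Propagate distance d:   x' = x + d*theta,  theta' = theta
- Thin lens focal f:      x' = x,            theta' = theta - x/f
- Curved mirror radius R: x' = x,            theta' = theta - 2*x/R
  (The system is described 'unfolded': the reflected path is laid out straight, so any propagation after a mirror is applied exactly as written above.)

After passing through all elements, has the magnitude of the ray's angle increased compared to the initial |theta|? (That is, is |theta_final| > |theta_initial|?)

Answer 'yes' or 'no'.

Answer: yes

Derivation:
Initial: x=5.0000 theta=-0.1000
After 1 (propagate distance d=39): x=1.1000 theta=-0.1000
After 2 (thin lens f=18): x=1.1000 theta=-29/180 (≈-0.1611)
After 3 (propagate distance d=37): x=-175/36 (≈-4.8611) theta=-29/180 (≈-0.1611)
After 4 (thin lens f=-59): x=-175/36 (≈-4.8611) theta=-431/1770 (≈-0.2435)
After 5 (propagate distance d=16): x=-93001/10620 (≈-8.7572) theta=-431/1770 (≈-0.2435)
After 6 (thin lens f=-51): x=-93001/10620 (≈-8.7572) theta=-224887/541620 (≈-0.4152)
After 7 (propagate distance d=47 (to screen)): x=-765637/27081 (≈-28.2721) theta=-224887/541620 (≈-0.4152)
|theta_initial|=0.1000 |theta_final|=224887/541620 (≈0.4152) -> increased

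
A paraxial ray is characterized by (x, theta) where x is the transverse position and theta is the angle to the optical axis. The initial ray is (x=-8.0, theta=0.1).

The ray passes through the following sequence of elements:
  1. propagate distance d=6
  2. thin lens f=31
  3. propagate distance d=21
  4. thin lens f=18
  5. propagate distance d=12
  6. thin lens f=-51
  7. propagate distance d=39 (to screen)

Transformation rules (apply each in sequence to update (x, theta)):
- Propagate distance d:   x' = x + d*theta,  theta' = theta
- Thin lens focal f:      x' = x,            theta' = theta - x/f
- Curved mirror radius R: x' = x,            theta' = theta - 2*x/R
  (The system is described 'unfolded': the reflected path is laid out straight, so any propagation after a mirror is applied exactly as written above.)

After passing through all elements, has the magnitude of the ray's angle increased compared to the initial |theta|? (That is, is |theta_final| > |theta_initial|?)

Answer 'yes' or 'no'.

Initial: x=-8.0000 theta=0.1000
After 1 (propagate distance d=6): x=-7.4000 theta=0.1000
After 2 (thin lens f=31): x=-7.4000 theta=21/62 (≈0.3387)
After 3 (propagate distance d=21): x=-89/310 (≈-0.2871) theta=21/62 (≈0.3387)
After 4 (thin lens f=18): x=-89/310 (≈-0.2871) theta=1979/5580 (≈0.3547)
After 5 (propagate distance d=12): x=3691/930 (≈3.9688) theta=1979/5580 (≈0.3547)
After 6 (thin lens f=-51): x=3691/930 (≈3.9688) theta=2735/6324 (≈0.4325)
After 7 (propagate distance d=39 (to screen)): x=658819/31620 (≈20.8355) theta=2735/6324 (≈0.4325)
|theta_initial|=0.1000 |theta_final|=2735/6324 (≈0.4325) -> increased

Answer: yes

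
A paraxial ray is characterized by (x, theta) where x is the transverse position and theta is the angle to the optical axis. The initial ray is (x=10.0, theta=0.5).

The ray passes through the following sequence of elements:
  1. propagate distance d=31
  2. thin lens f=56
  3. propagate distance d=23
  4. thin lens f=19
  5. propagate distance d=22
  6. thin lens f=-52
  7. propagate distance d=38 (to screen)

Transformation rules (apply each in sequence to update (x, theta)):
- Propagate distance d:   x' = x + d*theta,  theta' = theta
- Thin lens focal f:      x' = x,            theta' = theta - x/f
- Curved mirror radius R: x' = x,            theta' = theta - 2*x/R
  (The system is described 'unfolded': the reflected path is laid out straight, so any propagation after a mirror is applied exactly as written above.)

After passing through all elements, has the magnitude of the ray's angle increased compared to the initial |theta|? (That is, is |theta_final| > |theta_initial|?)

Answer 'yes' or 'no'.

Initial: x=10.0000 theta=0.5000
After 1 (propagate distance d=31): x=25.5000 theta=0.5000
After 2 (thin lens f=56): x=25.5000 theta=5/112 (≈0.0446)
After 3 (propagate distance d=23): x=2971/112 (≈26.5268) theta=5/112 (≈0.0446)
After 4 (thin lens f=19): x=2971/112 (≈26.5268) theta=-719/532 (≈-1.3515)
After 5 (propagate distance d=22): x=-6823/2128 (≈-3.2063) theta=-719/532 (≈-1.3515)
After 6 (thin lens f=-52): x=-6823/2128 (≈-3.2063) theta=-156375/110656 (≈-1.4132)
After 7 (propagate distance d=38 (to screen)): x=-449789/7904 (≈-56.9065) theta=-156375/110656 (≈-1.4132)
|theta_initial|=0.5000 |theta_final|=156375/110656 (≈1.4132) -> increased

Answer: yes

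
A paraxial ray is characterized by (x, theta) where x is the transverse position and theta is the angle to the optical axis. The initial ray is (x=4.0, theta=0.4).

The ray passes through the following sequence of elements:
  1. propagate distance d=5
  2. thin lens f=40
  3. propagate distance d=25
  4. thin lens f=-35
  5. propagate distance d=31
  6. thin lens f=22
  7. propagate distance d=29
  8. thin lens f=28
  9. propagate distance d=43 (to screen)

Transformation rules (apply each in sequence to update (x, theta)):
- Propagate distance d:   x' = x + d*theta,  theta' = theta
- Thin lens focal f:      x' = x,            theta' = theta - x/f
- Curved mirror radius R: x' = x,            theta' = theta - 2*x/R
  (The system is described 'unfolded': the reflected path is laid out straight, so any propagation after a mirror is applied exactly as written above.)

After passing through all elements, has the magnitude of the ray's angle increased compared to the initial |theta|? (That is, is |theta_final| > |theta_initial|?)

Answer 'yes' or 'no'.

Initial: x=4.0000 theta=0.4000
After 1 (propagate distance d=5): x=6.0000 theta=0.4000
After 2 (thin lens f=40): x=6.0000 theta=0.2500
After 3 (propagate distance d=25): x=12.2500 theta=0.2500
After 4 (thin lens f=-35): x=12.2500 theta=0.6000
After 5 (propagate distance d=31): x=30.8500 theta=0.6000
After 6 (thin lens f=22): x=30.8500 theta=-353/440 (≈-0.8023)
After 7 (propagate distance d=29): x=3337/440 (≈7.5841) theta=-353/440 (≈-0.8023)
After 8 (thin lens f=28): x=3337/440 (≈7.5841) theta=-13221/12320 (≈-1.0731)
After 9 (propagate distance d=43 (to screen)): x=-475067/12320 (≈-38.5606) theta=-13221/12320 (≈-1.0731)
|theta_initial|=0.4000 |theta_final|=13221/12320 (≈1.0731) -> increased

Answer: yes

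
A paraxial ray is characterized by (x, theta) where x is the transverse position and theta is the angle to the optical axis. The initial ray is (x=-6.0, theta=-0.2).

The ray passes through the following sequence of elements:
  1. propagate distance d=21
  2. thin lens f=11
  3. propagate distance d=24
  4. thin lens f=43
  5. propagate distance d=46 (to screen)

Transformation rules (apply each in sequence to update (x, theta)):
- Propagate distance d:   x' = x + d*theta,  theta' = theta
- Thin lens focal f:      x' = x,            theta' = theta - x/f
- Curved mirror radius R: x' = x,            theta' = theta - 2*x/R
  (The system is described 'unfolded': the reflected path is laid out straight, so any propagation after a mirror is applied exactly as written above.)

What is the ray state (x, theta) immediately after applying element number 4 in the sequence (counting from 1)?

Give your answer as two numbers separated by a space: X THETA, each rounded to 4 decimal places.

Initial: x=-6.0000 theta=-0.2000
After 1 (propagate distance d=21): x=-10.2000 theta=-0.2000
After 2 (thin lens f=11): x=-10.2000 theta=8/11 (≈0.7273)
After 3 (propagate distance d=24): x=399/55 (≈7.2545) theta=8/11 (≈0.7273)
After 4 (thin lens f=43): x=399/55 (≈7.2545) theta=1321/2365 (≈0.5586)
Rounded to 4 decimal places: x = 7.2545, theta = 0.5586

Answer: 7.2545 0.5586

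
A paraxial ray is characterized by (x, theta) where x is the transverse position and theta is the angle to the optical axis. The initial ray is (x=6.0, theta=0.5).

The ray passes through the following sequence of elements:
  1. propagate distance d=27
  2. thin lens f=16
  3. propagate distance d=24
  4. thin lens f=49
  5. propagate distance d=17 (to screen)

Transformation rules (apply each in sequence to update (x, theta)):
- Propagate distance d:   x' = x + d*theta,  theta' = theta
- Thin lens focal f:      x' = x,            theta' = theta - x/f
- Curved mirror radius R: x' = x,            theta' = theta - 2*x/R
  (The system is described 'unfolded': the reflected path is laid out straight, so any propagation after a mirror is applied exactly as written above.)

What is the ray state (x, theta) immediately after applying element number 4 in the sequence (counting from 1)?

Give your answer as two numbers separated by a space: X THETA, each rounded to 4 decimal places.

Answer: 2.2500 -0.7647

Derivation:
Initial: x=6.0000 theta=0.5000
After 1 (propagate distance d=27): x=19.5000 theta=0.5000
After 2 (thin lens f=16): x=19.5000 theta=-23/32 (≈-0.7188)
After 3 (propagate distance d=24): x=2.2500 theta=-23/32 (≈-0.7188)
After 4 (thin lens f=49): x=2.2500 theta=-1199/1568 (≈-0.7647)
Rounded to 4 decimal places: x = 2.2500, theta = -0.7647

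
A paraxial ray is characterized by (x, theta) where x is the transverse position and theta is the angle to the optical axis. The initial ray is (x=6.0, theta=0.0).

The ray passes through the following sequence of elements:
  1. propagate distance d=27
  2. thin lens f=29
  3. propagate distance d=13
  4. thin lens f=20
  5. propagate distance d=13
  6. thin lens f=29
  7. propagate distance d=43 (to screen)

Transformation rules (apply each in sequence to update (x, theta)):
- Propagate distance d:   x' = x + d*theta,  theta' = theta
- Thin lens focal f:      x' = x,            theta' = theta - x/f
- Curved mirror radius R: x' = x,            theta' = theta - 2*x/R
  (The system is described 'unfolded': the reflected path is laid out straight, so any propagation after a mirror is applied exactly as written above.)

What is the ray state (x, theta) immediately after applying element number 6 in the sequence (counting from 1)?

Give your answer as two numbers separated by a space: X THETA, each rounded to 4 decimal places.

Initial: x=6.0000 theta=0.0000
After 1 (propagate distance d=27): x=6.0000 theta=0.0000
After 2 (thin lens f=29): x=6.0000 theta=-6/29 (≈-0.2069)
After 3 (propagate distance d=13): x=96/29 (≈3.3103) theta=-6/29 (≈-0.2069)
After 4 (thin lens f=20): x=96/29 (≈3.3103) theta=-54/145 (≈-0.3724)
After 5 (propagate distance d=13): x=-222/145 (≈-1.5310) theta=-54/145 (≈-0.3724)
After 6 (thin lens f=29): x=-222/145 (≈-1.5310) theta=-1344/4205 (≈-0.3196)
Rounded to 4 decimal places: x = -1.5310, theta = -0.3196

Answer: -1.5310 -0.3196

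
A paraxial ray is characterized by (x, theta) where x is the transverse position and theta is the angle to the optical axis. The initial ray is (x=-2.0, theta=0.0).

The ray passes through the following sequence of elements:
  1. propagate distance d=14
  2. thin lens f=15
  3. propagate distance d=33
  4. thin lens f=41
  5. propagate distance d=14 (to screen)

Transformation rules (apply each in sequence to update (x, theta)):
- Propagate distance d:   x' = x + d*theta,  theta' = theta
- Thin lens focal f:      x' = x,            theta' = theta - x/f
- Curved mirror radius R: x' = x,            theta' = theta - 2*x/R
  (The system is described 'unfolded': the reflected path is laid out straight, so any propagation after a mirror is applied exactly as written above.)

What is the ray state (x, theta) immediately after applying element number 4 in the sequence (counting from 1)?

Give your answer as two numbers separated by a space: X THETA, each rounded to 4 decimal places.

Initial: x=-2.0000 theta=0.0000
After 1 (propagate distance d=14): x=-2.0000 theta=0.0000
After 2 (thin lens f=15): x=-2.0000 theta=2/15 (≈0.1333)
After 3 (propagate distance d=33): x=2.4000 theta=2/15 (≈0.1333)
After 4 (thin lens f=41): x=2.4000 theta=46/615 (≈0.0748)
Rounded to 4 decimal places: x = 2.4000, theta = 0.0748

Answer: 2.4000 0.0748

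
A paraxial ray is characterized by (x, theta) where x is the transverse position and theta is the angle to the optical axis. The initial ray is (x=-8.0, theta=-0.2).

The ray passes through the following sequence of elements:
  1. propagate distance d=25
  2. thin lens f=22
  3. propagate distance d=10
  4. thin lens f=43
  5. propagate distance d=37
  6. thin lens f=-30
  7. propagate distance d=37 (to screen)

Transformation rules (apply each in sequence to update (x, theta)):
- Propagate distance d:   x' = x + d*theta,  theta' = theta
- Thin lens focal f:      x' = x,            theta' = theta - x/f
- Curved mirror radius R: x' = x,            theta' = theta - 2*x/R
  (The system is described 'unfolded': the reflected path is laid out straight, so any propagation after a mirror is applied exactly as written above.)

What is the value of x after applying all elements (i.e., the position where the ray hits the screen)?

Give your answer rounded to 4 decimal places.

Answer: 51.7552

Derivation:
Initial: x=-8.0000 theta=-0.2000
After 1 (propagate distance d=25): x=-13.0000 theta=-0.2000
After 2 (thin lens f=22): x=-13.0000 theta=43/110 (≈0.3909)
After 3 (propagate distance d=10): x=-100/11 (≈-9.0909) theta=43/110 (≈0.3909)
After 4 (thin lens f=43): x=-100/11 (≈-9.0909) theta=259/430 (≈0.6023)
After 5 (propagate distance d=37): x=62413/4730 (≈13.1951) theta=259/430 (≈0.6023)
After 6 (thin lens f=-30): x=62413/4730 (≈13.1951) theta=147883/141900 (≈1.0422)
After 7 (propagate distance d=37 (to screen)): x=7344061/141900 (≈51.7552) theta=147883/141900 (≈1.0422)
Rounded to 4 decimal places: x = 51.7552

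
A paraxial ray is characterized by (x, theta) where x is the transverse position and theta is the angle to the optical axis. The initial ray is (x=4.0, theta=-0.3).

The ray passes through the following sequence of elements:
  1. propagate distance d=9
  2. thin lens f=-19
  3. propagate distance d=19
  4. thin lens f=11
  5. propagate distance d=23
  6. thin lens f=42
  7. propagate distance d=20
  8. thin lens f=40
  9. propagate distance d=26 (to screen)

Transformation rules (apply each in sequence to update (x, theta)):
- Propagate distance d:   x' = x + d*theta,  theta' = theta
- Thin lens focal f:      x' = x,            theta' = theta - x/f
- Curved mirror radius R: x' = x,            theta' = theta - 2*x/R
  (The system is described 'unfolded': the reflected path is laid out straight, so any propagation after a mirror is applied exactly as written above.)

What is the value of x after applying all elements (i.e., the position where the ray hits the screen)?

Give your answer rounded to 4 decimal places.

Initial: x=4.0000 theta=-0.3000
After 1 (propagate distance d=9): x=1.3000 theta=-0.3000
After 2 (thin lens f=-19): x=1.3000 theta=-22/95 (≈-0.2316)
After 3 (propagate distance d=19): x=-3.1000 theta=-22/95 (≈-0.2316)
After 4 (thin lens f=11): x=-3.1000 theta=21/418 (≈0.0502)
After 5 (propagate distance d=23): x=-2032/1045 (≈-1.9445) theta=21/418 (≈0.0502)
After 6 (thin lens f=42): x=-2032/1045 (≈-1.9445) theta=223/2310 (≈0.0965)
After 7 (propagate distance d=20): x=-302/21945 (≈-0.0138) theta=223/2310 (≈0.0965)
After 8 (thin lens f=40): x=-302/21945 (≈-0.0138) theta=42521/438900 (≈0.0969)
After 9 (propagate distance d=26 (to screen)): x=183251/73150 (≈2.5051) theta=42521/438900 (≈0.0969)
Rounded to 4 decimal places: x = 2.5051

Answer: 2.5051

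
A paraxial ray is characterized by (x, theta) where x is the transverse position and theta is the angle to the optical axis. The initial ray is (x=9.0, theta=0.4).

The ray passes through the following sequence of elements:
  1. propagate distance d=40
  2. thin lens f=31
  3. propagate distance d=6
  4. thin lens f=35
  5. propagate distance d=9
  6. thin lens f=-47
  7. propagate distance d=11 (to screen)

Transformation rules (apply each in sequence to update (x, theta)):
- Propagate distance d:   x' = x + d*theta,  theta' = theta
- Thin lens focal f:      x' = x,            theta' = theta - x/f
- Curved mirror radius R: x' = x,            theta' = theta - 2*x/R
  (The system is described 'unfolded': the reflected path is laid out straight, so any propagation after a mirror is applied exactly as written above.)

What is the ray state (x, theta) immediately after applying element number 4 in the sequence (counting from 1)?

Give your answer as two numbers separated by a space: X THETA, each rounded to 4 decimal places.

Initial: x=9.0000 theta=0.4000
After 1 (propagate distance d=40): x=25.0000 theta=0.4000
After 2 (thin lens f=31): x=25.0000 theta=-63/155 (≈-0.4065)
After 3 (propagate distance d=6): x=3497/155 (≈22.5613) theta=-63/155 (≈-0.4065)
After 4 (thin lens f=35): x=3497/155 (≈22.5613) theta=-5702/5425 (≈-1.0511)
Rounded to 4 decimal places: x = 22.5613, theta = -1.0511

Answer: 22.5613 -1.0511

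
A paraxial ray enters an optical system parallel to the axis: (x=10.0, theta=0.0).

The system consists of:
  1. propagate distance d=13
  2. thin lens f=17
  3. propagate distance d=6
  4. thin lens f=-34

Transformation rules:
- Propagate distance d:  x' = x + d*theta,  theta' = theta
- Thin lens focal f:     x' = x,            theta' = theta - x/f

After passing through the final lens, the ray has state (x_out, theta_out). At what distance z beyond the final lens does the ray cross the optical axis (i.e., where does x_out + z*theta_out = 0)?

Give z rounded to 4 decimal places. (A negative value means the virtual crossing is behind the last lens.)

Answer: 16.2609

Derivation:
Initial: x=10.0000 theta=0.0000
After 1 (propagate distance d=13): x=10.0000 theta=0.0000
After 2 (thin lens f=17): x=10.0000 theta=-10/17 (≈-0.5882)
After 3 (propagate distance d=6): x=110/17 (≈6.4706) theta=-10/17 (≈-0.5882)
After 4 (thin lens f=-34): x=110/17 (≈6.4706) theta=-115/289 (≈-0.3979)
z_focus = -x_out/theta_out = -(110/17)/(-115/289) = 374/23 ≈ 16.2609
Rounded to 4 decimal places: z = 16.2609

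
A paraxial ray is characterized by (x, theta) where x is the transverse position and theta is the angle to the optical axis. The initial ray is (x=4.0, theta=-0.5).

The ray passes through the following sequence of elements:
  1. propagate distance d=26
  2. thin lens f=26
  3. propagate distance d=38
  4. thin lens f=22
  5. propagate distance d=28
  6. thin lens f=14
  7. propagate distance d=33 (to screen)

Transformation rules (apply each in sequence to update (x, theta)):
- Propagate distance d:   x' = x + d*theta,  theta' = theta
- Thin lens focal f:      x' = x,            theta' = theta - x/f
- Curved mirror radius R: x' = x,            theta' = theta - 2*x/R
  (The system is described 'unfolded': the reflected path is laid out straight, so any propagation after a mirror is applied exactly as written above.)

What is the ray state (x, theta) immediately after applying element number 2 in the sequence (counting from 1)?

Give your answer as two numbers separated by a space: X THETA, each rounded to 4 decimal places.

Initial: x=4.0000 theta=-0.5000
After 1 (propagate distance d=26): x=-9.0000 theta=-0.5000
After 2 (thin lens f=26): x=-9.0000 theta=-2/13 (≈-0.1538)
Rounded to 4 decimal places: x = -9.0000, theta = -0.1538

Answer: -9.0000 -0.1538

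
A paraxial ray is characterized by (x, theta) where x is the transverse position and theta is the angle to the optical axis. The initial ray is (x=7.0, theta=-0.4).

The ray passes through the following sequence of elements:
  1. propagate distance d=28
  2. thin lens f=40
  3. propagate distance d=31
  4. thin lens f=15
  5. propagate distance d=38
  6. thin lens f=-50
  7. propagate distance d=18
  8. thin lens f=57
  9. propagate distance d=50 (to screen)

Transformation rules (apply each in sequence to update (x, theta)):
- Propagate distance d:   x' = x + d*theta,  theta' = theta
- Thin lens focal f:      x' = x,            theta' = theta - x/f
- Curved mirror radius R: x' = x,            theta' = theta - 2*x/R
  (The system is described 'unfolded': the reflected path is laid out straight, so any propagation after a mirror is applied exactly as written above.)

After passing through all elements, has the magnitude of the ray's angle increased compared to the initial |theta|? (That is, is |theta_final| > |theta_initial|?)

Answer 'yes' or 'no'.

Initial: x=7.0000 theta=-0.4000
After 1 (propagate distance d=28): x=-4.2000 theta=-0.4000
After 2 (thin lens f=40): x=-4.2000 theta=-0.2950
After 3 (propagate distance d=31): x=-13.3450 theta=-0.2950
After 4 (thin lens f=15): x=-13.3450 theta=223/375 (≈0.5947)
After 5 (propagate distance d=38): x=27757/3000 (≈9.2523) theta=223/375 (≈0.5947)
After 6 (thin lens f=-50): x=27757/3000 (≈9.2523) theta=116957/150000 (≈0.7797)
After 7 (propagate distance d=18): x=873269/37500 (≈23.2872) theta=116957/150000 (≈0.7797)
After 8 (thin lens f=57): x=873269/37500 (≈23.2872) theta=3173473/8550000 (≈0.3712)
After 9 (propagate distance d=50 (to screen)): x=178889491/4275000 (≈41.8455) theta=3173473/8550000 (≈0.3712)
|theta_initial|=0.4000 |theta_final|=3173473/8550000 (≈0.3712) -> not increased

Answer: no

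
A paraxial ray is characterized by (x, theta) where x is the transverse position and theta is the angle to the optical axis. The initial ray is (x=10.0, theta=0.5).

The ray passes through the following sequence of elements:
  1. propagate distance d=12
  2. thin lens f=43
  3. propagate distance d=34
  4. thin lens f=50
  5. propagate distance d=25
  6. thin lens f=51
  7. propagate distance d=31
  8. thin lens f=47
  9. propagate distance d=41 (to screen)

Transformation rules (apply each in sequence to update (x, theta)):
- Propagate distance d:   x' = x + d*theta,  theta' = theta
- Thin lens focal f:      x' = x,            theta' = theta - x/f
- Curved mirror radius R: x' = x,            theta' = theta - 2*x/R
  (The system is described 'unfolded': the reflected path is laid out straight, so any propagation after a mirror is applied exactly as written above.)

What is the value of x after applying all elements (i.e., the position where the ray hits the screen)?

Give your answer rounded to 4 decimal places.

Answer: -22.6269

Derivation:
Initial: x=10.0000 theta=0.5000
After 1 (propagate distance d=12): x=16.0000 theta=0.5000
After 2 (thin lens f=43): x=16.0000 theta=11/86 (≈0.1279)
After 3 (propagate distance d=34): x=875/43 (≈20.3488) theta=11/86 (≈0.1279)
After 4 (thin lens f=50): x=875/43 (≈20.3488) theta=-12/43 (≈-0.2791)
After 5 (propagate distance d=25): x=575/43 (≈13.3721) theta=-12/43 (≈-0.2791)
After 6 (thin lens f=51): x=575/43 (≈13.3721) theta=-1187/2193 (≈-0.5413)
After 7 (propagate distance d=31): x=-7472/2193 (≈-3.4072) theta=-1187/2193 (≈-0.5413)
After 8 (thin lens f=47): x=-7472/2193 (≈-3.4072) theta=-48317/103071 (≈-0.4688)
After 9 (propagate distance d=41 (to screen)): x=-2332181/103071 (≈-22.6269) theta=-48317/103071 (≈-0.4688)
Rounded to 4 decimal places: x = -22.6269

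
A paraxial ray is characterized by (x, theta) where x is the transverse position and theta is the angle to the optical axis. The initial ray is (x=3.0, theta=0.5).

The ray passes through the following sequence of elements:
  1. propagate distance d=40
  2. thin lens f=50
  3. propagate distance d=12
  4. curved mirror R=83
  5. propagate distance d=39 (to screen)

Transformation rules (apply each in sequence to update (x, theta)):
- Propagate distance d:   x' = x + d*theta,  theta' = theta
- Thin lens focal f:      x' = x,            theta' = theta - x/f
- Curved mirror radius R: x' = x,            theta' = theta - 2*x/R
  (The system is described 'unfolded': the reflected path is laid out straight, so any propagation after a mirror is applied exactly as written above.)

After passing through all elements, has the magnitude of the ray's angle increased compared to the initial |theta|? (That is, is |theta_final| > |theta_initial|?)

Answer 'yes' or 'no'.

Initial: x=3.0000 theta=0.5000
After 1 (propagate distance d=40): x=23.0000 theta=0.5000
After 2 (thin lens f=50): x=23.0000 theta=0.0400
After 3 (propagate distance d=12): x=23.4800 theta=0.0400
After 4 (curved mirror R=83): x=23.4800 theta=-1091/2075 (≈-0.5258)
After 5 (propagate distance d=39 (to screen)): x=6172/2075 (≈2.9745) theta=-1091/2075 (≈-0.5258)
|theta_initial|=0.5000 |theta_final|=1091/2075 (≈0.5258) -> increased

Answer: yes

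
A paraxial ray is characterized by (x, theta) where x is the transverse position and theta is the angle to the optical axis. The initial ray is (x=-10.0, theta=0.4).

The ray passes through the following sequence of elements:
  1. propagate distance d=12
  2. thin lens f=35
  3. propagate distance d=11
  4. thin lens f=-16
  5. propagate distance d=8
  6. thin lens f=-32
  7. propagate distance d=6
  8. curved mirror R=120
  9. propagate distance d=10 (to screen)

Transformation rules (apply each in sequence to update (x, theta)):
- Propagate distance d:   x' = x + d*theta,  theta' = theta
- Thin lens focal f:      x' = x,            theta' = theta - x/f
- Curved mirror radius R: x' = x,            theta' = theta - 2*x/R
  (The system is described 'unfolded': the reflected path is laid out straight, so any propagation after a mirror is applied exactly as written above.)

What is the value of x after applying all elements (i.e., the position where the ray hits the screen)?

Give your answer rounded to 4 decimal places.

Initial: x=-10.0000 theta=0.4000
After 1 (propagate distance d=12): x=-5.2000 theta=0.4000
After 2 (thin lens f=35): x=-5.2000 theta=96/175 (≈0.5486)
After 3 (propagate distance d=11): x=146/175 (≈0.8343) theta=96/175 (≈0.5486)
After 4 (thin lens f=-16): x=146/175 (≈0.8343) theta=841/1400 (≈0.6007)
After 5 (propagate distance d=8): x=5.6400 theta=841/1400 (≈0.6007)
After 6 (thin lens f=-32): x=5.6400 theta=4351/5600 (≈0.7770)
After 7 (propagate distance d=6): x=5769/560 (≈10.3018) theta=4351/5600 (≈0.7770)
After 8 (curved mirror R=120): x=5769/560 (≈10.3018) theta=6779/11200 (≈0.6053)
After 9 (propagate distance d=10 (to screen)): x=18317/1120 (≈16.3545) theta=6779/11200 (≈0.6053)
Rounded to 4 decimal places: x = 16.3545

Answer: 16.3545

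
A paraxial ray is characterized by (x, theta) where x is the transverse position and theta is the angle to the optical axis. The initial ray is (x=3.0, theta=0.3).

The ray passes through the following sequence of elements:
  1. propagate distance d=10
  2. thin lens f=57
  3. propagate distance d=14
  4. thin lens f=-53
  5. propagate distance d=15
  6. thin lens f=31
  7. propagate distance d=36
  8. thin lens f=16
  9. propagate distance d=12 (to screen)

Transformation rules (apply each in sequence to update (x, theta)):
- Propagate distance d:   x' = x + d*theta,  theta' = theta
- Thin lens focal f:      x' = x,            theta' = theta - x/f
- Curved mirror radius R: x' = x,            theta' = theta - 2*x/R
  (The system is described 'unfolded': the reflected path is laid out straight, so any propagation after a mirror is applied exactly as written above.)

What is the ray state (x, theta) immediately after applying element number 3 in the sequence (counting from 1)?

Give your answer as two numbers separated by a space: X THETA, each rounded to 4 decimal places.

Initial: x=3.0000 theta=0.3000
After 1 (propagate distance d=10): x=6.0000 theta=0.3000
After 2 (thin lens f=57): x=6.0000 theta=37/190 (≈0.1947)
After 3 (propagate distance d=14): x=829/95 (≈8.7263) theta=37/190 (≈0.1947)
Rounded to 4 decimal places: x = 8.7263, theta = 0.1947

Answer: 8.7263 0.1947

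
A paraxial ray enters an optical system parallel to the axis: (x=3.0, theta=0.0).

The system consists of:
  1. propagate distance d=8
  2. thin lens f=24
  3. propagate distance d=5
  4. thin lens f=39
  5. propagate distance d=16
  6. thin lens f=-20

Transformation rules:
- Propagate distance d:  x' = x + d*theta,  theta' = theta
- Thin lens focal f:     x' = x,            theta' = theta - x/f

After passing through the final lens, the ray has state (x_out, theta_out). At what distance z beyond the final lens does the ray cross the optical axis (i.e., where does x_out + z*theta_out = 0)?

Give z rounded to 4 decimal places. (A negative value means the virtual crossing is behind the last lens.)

Answer: -2.7765

Derivation:
Initial: x=3.0000 theta=0.0000
After 1 (propagate distance d=8): x=3.0000 theta=0.0000
After 2 (thin lens f=24): x=3.0000 theta=-0.1250
After 3 (propagate distance d=5): x=2.3750 theta=-0.1250
After 4 (thin lens f=39): x=2.3750 theta=-29/156 (≈-0.1859)
After 5 (propagate distance d=16): x=-187/312 (≈-0.5994) theta=-29/156 (≈-0.1859)
After 6 (thin lens f=-20): x=-187/312 (≈-0.5994) theta=-449/2080 (≈-0.2159)
z_focus = -x_out/theta_out = -(-187/312)/(-449/2080) = -3740/1347 ≈ -2.7765
Rounded to 4 decimal places: z = -2.7765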